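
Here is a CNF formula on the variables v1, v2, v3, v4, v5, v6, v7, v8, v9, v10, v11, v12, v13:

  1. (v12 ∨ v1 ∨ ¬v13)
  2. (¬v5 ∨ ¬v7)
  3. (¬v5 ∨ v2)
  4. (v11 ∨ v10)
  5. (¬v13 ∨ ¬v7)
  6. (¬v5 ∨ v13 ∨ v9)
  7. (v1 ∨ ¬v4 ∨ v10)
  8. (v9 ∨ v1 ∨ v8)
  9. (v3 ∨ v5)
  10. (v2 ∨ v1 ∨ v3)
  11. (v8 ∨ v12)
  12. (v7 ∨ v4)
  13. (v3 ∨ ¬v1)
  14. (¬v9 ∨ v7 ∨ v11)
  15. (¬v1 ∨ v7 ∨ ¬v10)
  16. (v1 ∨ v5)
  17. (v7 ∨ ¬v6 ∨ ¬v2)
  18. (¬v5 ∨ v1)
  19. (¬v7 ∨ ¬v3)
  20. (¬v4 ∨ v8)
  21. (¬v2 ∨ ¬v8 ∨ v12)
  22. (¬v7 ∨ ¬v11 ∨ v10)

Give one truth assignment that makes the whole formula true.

v1=True, v2=False, v3=True, v4=True, v5=False, v6=False, v7=False, v8=True, v9=True, v10=False, v11=True, v12=True, v13=True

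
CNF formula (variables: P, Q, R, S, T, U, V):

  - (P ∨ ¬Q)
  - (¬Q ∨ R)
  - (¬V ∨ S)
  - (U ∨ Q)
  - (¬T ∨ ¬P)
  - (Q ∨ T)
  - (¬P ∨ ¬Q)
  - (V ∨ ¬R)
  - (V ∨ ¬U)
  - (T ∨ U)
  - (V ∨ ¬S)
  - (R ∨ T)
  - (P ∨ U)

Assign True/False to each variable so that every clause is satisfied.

Try P = False.
  then Q is forced to False.
  then U is forced to True.
  then T is forced to True.
  then V is forced to True.
  then S is forced to True.
R is now unconstrained; take R = False.

P=F, Q=F, R=F, S=T, T=T, U=T, V=T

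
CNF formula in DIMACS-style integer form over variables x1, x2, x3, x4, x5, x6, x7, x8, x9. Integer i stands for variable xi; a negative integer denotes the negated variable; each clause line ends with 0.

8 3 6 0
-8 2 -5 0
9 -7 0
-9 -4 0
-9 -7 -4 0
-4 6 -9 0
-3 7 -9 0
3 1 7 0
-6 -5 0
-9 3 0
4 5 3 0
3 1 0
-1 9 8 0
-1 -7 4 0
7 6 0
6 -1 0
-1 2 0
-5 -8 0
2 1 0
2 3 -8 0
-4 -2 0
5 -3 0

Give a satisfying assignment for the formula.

Set x1 = False and propagate.
  then x3 is forced to True.
  then x2 is forced to True.
  then x4 is forced to False.
  then x5 is forced to True.
  then x6 is forced to False.
  then x7 is forced to True.
  then x9 is forced to True.
  then x8 is forced to False.

x1 = False, x2 = True, x3 = True, x4 = False, x5 = True, x6 = False, x7 = True, x8 = False, x9 = True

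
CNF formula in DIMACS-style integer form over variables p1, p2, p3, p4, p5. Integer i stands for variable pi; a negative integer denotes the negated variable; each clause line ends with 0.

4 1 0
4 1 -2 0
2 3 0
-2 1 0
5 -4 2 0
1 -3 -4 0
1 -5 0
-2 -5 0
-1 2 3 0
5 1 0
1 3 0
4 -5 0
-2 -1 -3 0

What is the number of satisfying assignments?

Satisfying assignments:
  p1=1 p2=0 p3=1 p4=0 p5=0
  p1=1 p2=0 p3=1 p4=1 p5=1
  p1=1 p2=1 p3=0 p4=0 p5=0
  p1=1 p2=1 p3=0 p4=1 p5=0
That's 4 in total.

4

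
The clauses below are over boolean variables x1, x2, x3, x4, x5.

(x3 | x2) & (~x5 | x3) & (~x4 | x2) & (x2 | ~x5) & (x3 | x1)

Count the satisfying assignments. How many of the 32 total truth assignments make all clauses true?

12

Split on x2, then x3.
  x2=T, x3=T: x1, x4, x5 free → 2^3 = 8.
  x2=T, x3=F: remaining (x1,x4,x5) ∈ {(T,F,F); (T,T,F)} — 2.
  x2=F, x3=T: remaining (x1,x4,x5) ∈ {(F,F,F); (T,F,F)} — 2.
  x2=F, x3=F: a clause becomes empty — 0.
Total: 8 + 2 + 2 + 0 = 12.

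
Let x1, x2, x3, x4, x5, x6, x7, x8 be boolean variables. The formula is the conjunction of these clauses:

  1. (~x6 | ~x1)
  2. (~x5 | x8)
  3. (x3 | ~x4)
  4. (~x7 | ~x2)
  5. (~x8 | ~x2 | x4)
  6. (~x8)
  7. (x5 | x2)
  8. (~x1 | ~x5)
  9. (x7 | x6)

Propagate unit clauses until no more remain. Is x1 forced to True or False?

(~x8) is a unit clause: x8 = False.
From (x8 | ~x5) and x8 = False: x5 = False.
In (x5 | x2), x5 is now false; x2 must hold, so x2 = True.
From (~x2 | ~x7) and x2 = True: x7 = False.
(x6 | x7): since x7 = False, the clause reduces to (x6). x6 = True.
(~x6 | ~x1): since x6 = True, the clause reduces to (~x1). x1 = False.

False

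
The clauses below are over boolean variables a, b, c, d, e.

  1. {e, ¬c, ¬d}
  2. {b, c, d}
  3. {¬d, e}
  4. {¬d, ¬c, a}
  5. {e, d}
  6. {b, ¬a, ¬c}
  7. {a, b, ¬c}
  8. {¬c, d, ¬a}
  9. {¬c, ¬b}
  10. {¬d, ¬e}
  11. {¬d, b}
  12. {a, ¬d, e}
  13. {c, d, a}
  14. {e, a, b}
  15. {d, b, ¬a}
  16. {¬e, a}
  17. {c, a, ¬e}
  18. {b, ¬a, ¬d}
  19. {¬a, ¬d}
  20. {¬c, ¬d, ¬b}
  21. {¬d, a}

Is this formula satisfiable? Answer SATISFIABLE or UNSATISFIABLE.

SATISFIABLE

Set a = True and propagate.
  then d is forced to False.
  then e is forced to True.
  then c is forced to False.
  then b is forced to True.
So a = 1, b = 1, c = 0, d = 0, e = 1 is a satisfying assignment.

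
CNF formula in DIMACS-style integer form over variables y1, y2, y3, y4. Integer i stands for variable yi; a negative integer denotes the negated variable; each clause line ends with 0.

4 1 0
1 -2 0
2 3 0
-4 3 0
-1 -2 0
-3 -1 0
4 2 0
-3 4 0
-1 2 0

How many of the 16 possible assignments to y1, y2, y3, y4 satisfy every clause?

1

Satisfying assignments:
  y1=0 y2=0 y3=1 y4=1
That's 1 in total.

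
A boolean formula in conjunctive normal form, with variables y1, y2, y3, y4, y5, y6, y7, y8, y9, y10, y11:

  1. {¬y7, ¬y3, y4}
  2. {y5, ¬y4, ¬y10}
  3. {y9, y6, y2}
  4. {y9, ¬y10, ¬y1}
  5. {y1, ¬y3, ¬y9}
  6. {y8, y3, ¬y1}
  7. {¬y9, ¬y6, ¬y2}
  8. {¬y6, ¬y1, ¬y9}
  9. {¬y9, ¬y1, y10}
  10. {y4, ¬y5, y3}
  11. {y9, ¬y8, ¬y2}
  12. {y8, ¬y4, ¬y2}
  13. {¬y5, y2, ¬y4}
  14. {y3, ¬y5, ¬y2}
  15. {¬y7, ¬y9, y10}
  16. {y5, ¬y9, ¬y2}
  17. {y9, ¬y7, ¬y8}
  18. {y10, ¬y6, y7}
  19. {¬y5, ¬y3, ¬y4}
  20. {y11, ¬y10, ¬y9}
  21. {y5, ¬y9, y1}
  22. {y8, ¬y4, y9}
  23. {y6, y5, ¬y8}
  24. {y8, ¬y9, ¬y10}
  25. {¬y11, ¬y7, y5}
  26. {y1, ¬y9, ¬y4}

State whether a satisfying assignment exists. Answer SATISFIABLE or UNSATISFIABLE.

SATISFIABLE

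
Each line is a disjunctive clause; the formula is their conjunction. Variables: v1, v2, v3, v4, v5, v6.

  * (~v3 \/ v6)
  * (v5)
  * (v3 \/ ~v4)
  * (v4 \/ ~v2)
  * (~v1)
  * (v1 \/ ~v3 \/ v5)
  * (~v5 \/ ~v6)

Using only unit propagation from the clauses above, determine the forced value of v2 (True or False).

False

(v5) stands alone — v5 = True.
(~v1) stands alone — v1 = False.
(~v6 \/ ~v5): since v5 = True, the clause reduces to (~v6). v6 = False.
In (~v3 \/ v6), v6 is now false; ~v3 must hold, so v3 = False.
From (~v4 \/ v3) and v3 = False: v4 = False.
From (~v2 \/ v4) and v4 = False: v2 = False.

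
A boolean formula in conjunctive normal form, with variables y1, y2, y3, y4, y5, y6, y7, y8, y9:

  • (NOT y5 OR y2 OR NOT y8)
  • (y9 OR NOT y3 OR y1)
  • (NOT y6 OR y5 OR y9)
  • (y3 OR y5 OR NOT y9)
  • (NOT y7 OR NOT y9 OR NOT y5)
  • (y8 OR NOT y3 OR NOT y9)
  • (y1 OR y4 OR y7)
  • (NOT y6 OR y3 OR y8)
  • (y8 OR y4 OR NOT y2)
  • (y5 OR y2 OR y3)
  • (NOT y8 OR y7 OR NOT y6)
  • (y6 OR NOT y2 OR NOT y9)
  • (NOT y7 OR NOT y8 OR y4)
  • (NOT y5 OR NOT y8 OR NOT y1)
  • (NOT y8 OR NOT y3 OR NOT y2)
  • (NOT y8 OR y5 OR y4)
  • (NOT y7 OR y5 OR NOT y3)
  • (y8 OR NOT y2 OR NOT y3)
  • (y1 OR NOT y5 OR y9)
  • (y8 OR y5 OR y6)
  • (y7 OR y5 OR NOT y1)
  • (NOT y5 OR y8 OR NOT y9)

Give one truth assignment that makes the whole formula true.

y1=T  y2=F  y3=F  y4=T  y5=T  y6=F  y7=F  y8=F  y9=F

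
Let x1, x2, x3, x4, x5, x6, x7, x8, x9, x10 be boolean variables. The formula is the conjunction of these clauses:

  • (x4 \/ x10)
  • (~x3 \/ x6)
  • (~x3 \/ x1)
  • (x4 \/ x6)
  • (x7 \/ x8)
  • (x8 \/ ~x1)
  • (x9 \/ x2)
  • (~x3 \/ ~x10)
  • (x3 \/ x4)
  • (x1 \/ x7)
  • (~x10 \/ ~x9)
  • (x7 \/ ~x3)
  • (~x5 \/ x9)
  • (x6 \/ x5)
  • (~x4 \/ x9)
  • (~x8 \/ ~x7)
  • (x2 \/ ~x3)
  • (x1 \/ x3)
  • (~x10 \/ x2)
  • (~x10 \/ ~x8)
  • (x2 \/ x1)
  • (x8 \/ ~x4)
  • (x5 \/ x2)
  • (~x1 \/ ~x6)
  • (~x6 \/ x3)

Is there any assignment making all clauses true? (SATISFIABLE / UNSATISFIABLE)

x2 occurs only positively in the remaining clauses — set x2 = True.
Try x1 = True.
  then x8 is forced to True.
  then x7 is forced to False.
  then x3 is forced to False.
  then x4 is forced to True.
  then x9 is forced to True.
  then x10 is forced to False.
  then x6 is forced to False.
  then x5 is forced to True.
So x1 = True, x2 = True, x3 = False, x4 = True, x5 = True, x6 = False, x7 = False, x8 = True, x9 = True, x10 = False is a satisfying assignment.

SATISFIABLE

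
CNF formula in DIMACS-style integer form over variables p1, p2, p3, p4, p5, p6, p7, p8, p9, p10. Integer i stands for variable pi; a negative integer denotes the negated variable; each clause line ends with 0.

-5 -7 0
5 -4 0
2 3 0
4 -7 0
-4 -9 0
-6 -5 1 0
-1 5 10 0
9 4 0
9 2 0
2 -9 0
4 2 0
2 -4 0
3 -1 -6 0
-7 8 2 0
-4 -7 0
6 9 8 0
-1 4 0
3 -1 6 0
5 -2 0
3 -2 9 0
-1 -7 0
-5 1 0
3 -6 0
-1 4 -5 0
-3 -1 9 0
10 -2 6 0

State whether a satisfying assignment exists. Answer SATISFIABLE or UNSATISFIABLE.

p1 = True:
  propagation gives p4=True, p5=True, p7=False, p9=False; an empty clause results — contradiction.
p1 = False:
  propagation gives p5=False, p4=False, p7=False, p9=True; an empty clause results — contradiction.
Every branch closes, so no satisfying assignment exists.

UNSATISFIABLE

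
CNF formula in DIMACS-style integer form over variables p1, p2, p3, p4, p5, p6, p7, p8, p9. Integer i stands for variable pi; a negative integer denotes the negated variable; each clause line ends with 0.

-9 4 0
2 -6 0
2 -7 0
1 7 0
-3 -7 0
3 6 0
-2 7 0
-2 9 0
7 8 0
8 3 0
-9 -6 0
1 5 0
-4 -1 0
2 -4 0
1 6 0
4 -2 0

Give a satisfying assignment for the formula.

p1=True, p2=False, p3=True, p4=False, p5=False, p6=False, p7=False, p8=True, p9=False

Pure literal: p8 appears only positively; assign p8 = True.
Branch on p1: take p1 = True.
  then p4 is forced to False.
  then p9 is forced to False.
  then p2 is forced to False.
  then p6 is forced to False.
  then p7 is forced to False.
  then p3 is forced to True.
p5 is now unconstrained; take p5 = False.
Every clause has at least one true literal under this assignment.
Check each clause:
  1. (p4 OR NOT p9) — NOT p9 is true.
  2. (p2 OR NOT p6) — NOT p6 is true.
  3. (p2 OR NOT p7) — NOT p7 is true.
  4. (p7 OR p1) — p1 is true.
  5. (NOT p3 OR NOT p7) — NOT p7 is true.
  6. (p3 OR p6) — p3 is true.
  7. (NOT p2 OR p7) — NOT p2 is true.
  8. (NOT p2 OR p9) — NOT p2 is true.
  9. (p7 OR p8) — p8 is true.
  10. (p3 OR p8) — p8 is true.
  11. (NOT p6 OR NOT p9) — NOT p6 is true.
  12. (p5 OR p1) — p1 is true.
  13. (NOT p1 OR NOT p4) — NOT p4 is true.
  14. (p2 OR NOT p4) — NOT p4 is true.
  15. (p1 OR p6) — p1 is true.
  16. (NOT p2 OR p4) — NOT p2 is true.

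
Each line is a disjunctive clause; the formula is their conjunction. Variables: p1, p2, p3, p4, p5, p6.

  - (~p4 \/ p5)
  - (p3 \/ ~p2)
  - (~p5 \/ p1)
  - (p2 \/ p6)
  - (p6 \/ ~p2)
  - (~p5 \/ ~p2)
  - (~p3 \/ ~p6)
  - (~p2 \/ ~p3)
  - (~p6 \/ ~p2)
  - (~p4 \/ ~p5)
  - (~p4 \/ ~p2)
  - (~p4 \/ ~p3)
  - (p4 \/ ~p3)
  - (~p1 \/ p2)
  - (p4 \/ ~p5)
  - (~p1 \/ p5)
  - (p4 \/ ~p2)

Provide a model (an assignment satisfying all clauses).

p1=0, p2=0, p3=0, p4=0, p5=0, p6=1

Check each clause:
  1. (p5 \/ ~p4) — ~p4 is true.
  2. (~p2 \/ p3) — ~p2 is true.
  3. (~p5 \/ p1) — ~p5 is true.
  4. (p6 \/ p2) — p6 is true.
  5. (p6 \/ ~p2) — p6 is true.
  6. (~p2 \/ ~p5) — ~p5 is true.
  7. (~p6 \/ ~p3) — ~p3 is true.
  8. (~p3 \/ ~p2) — ~p3 is true.
  9. (~p2 \/ ~p6) — ~p2 is true.
  10. (~p4 \/ ~p5) — ~p5 is true.
  11. (~p4 \/ ~p2) — ~p4 is true.
  12. (~p3 \/ ~p4) — ~p4 is true.
  13. (p4 \/ ~p3) — ~p3 is true.
  14. (p2 \/ ~p1) — ~p1 is true.
  15. (p4 \/ ~p5) — ~p5 is true.
  16. (~p1 \/ p5) — ~p1 is true.
  17. (p4 \/ ~p2) — ~p2 is true.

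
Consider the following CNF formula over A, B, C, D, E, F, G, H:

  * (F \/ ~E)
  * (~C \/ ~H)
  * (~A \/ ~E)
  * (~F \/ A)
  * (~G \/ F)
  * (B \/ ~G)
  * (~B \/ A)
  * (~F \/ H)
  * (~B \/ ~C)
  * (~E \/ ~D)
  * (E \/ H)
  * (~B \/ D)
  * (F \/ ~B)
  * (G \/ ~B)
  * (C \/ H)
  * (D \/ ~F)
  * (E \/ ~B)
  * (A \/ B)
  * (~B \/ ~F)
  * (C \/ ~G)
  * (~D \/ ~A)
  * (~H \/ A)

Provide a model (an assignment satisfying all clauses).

A = True, B = False, C = False, D = False, E = False, F = False, G = False, H = True

Check each clause:
  1. (F \/ ~E) — ~E is true.
  2. (~C \/ ~H) — ~C is true.
  3. (~A \/ ~E) — ~E is true.
  4. (A \/ ~F) — A is true.
  5. (F \/ ~G) — ~G is true.
  6. (~G \/ B) — ~G is true.
  7. (~B \/ A) — A is true.
  8. (~F \/ H) — H is true.
  9. (~C \/ ~B) — ~C is true.
  10. (~E \/ ~D) — ~E is true.
  11. (E \/ H) — H is true.
  12. (D \/ ~B) — ~B is true.
  13. (~B \/ F) — ~B is true.
  14. (G \/ ~B) — ~B is true.
  15. (H \/ C) — H is true.
  16. (D \/ ~F) — ~F is true.
  17. (E \/ ~B) — ~B is true.
  18. (B \/ A) — A is true.
  19. (~B \/ ~F) — ~F is true.
  20. (~G \/ C) — ~G is true.
  21. (~D \/ ~A) — ~D is true.
  22. (A \/ ~H) — A is true.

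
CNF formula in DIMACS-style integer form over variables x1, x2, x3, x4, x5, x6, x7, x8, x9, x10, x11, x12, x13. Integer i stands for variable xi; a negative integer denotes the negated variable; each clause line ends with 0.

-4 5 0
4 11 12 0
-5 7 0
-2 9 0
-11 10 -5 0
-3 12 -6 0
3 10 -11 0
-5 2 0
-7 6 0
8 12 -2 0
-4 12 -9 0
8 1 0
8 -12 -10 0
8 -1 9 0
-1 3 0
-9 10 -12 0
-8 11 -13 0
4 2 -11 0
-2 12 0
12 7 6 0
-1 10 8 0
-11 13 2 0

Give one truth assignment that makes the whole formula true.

x1=1, x2=0, x3=1, x4=0, x5=0, x6=0, x7=0, x8=1, x9=1, x10=1, x11=0, x12=1, x13=0

Try x1 = True.
  then x3 is forced to True.
Branch on x2: take x2 = False.
  then x5 is forced to False.
  then x4 is forced to False.
  then x11 is forced to False.
  then x12 is forced to True.
Branch on x6: take x6 = False.
  then x7 is forced to False.
For the remaining variables, x8 = True, x9 = True, x10 = True, x13 = False works.
Every clause has at least one true literal under this assignment.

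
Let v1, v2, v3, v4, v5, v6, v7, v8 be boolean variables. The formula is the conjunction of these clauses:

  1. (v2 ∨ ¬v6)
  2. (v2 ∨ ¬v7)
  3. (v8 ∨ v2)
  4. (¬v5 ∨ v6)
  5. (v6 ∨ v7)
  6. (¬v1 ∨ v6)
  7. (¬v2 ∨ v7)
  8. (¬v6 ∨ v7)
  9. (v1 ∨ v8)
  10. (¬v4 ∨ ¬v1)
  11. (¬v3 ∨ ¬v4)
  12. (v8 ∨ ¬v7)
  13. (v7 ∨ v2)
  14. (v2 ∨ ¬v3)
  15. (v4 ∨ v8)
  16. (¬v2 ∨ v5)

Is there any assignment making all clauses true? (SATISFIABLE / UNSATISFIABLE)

Pure literal: v3 appears only negated; assign v3 = False.
Pure literal: v8 appears only positively; assign v8 = True.
Try v1 = False.
Try v2 = True.
  then v7 is forced to True.
  then v5 is forced to True.
  then v6 is forced to True.
v4 is now unconstrained; take v4 = False.
So v1=False, v2=True, v3=False, v4=False, v5=True, v6=True, v7=True, v8=True is a satisfying assignment.

SATISFIABLE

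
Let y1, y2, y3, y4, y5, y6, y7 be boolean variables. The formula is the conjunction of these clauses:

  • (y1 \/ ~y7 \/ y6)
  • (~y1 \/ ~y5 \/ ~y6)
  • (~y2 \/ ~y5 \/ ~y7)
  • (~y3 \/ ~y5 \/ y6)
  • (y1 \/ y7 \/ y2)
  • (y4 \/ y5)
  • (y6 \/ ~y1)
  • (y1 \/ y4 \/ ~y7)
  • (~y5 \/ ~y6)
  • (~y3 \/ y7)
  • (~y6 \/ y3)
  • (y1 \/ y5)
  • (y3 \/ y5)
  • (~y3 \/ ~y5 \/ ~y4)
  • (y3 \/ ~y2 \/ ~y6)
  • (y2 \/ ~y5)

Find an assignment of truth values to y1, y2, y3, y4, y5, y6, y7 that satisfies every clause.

Branch on y1: take y1 = False.
  then y5 is forced to True.
  then y6 is forced to False.
  then y7 is forced to False.
  then y3 is forced to False.
  then y2 is forced to True.
y4 is now unconstrained; take y4 = False.

y1=False, y2=True, y3=False, y4=False, y5=True, y6=False, y7=False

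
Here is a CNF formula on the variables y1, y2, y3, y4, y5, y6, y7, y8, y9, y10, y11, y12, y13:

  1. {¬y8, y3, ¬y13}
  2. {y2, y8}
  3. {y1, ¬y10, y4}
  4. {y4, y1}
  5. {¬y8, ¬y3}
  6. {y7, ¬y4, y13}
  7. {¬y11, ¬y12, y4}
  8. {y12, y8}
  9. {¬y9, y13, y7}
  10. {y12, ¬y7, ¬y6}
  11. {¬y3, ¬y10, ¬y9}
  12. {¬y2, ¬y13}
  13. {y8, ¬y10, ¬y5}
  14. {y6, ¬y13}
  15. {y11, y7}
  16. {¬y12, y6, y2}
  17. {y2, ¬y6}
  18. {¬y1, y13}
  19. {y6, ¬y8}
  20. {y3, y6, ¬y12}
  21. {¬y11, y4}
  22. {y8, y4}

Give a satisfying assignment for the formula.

Pure literal: y9 appears only negated; assign y9 = False.
Pure literal: y10 appears only negated; assign y10 = False.
Branch on y1: take y1 = False.
  then y4 is forced to True.
For the remaining variables, y2 = True, y3 = False, y5 = True, y6 = True, y7 = True, y8 = False, y11 = False, y12 = True, y13 = False works.

y1=F, y2=T, y3=F, y4=T, y5=T, y6=T, y7=T, y8=F, y9=F, y10=F, y11=F, y12=T, y13=F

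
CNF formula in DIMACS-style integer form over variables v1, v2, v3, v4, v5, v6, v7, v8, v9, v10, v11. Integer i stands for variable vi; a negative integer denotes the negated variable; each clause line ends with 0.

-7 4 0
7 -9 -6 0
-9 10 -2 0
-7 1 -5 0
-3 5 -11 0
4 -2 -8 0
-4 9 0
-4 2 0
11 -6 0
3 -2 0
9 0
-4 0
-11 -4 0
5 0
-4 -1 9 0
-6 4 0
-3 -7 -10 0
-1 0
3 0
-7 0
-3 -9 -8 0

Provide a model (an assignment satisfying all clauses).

v1=F, v2=F, v3=T, v4=F, v5=T, v6=F, v7=F, v8=F, v9=T, v10=F, v11=F

Check each clause:
  1. (¬v7 ∨ v4) — ¬v7 is true.
  2. (¬v9 ∨ ¬v6 ∨ v7) — ¬v6 is true.
  3. (¬v9 ∨ ¬v2 ∨ v10) — ¬v2 is true.
  4. (¬v5 ∨ v1 ∨ ¬v7) — ¬v7 is true.
  5. (v5 ∨ ¬v11 ∨ ¬v3) — ¬v11 is true.
  6. (¬v2 ∨ ¬v8 ∨ v4) — ¬v8 is true.
  7. (v9 ∨ ¬v4) — v9 is true.
  8. (v2 ∨ ¬v4) — ¬v4 is true.
  9. (v11 ∨ ¬v6) — ¬v6 is true.
  10. (v3 ∨ ¬v2) — v3 is true.
  11. (v9) — v9 is true.
  12. (¬v4) — ¬v4 is true.
  13. (¬v4 ∨ ¬v11) — ¬v4 is true.
  14. (v5) — v5 is true.
  15. (¬v1 ∨ v9 ∨ ¬v4) — v9 is true.
  16. (¬v6 ∨ v4) — ¬v6 is true.
  17. (¬v10 ∨ ¬v7 ∨ ¬v3) — ¬v7 is true.
  18. (¬v1) — ¬v1 is true.
  19. (v3) — v3 is true.
  20. (¬v7) — ¬v7 is true.
  21. (¬v8 ∨ ¬v3 ∨ ¬v9) — ¬v8 is true.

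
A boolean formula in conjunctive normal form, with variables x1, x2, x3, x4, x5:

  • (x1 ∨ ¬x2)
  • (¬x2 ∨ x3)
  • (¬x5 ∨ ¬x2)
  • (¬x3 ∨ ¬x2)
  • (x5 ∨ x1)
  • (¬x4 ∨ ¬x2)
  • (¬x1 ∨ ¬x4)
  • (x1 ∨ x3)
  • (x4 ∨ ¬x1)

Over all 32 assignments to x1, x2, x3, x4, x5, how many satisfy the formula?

2

The models are:
  x1=0 x2=0 x3=1 x4=0 x5=1
  x1=0 x2=0 x3=1 x4=1 x5=1
Count: 2.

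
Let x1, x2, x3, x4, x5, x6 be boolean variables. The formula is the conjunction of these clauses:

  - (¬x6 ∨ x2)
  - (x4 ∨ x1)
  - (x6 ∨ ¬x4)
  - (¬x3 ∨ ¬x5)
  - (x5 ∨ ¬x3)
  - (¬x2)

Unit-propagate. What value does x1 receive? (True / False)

True

(¬x2) stands alone — x2 = False.
In (¬x6 ∨ x2), x2 is now false; ¬x6 must hold, so x6 = False.
(¬x4 ∨ x6) with x6 = False leaves only ¬x4, so x4 = False.
From (x1 ∨ x4) and x4 = False: x1 = True.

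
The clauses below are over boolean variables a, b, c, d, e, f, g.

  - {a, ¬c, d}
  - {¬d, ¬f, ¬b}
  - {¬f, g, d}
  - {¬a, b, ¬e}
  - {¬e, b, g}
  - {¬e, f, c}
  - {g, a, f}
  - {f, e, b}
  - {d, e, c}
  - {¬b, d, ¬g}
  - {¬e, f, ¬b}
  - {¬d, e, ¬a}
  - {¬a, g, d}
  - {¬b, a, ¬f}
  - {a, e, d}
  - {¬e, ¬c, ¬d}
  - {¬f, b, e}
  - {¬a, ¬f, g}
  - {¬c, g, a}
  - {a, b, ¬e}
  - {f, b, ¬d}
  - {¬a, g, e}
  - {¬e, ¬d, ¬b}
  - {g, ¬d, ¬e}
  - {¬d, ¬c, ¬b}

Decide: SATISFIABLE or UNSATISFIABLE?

SATISFIABLE

Branch on a: take a = False.
Try b = True.
  then f is forced to False.
  then g is forced to True.
  then d is forced to True.
  then e is forced to False.
  then c is forced to False.
Every clause has at least one true literal under this assignment.
So a=F, b=T, c=F, d=T, e=F, f=F, g=T is a satisfying assignment.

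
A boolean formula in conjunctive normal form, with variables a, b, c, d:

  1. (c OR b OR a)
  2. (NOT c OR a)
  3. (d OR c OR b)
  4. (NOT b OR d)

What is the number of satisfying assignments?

6

Satisfying assignments:
  a=F b=T c=F d=T
  a=T b=F c=F d=T
  a=T b=F c=T d=F
  a=T b=F c=T d=T
  a=T b=T c=F d=T
  a=T b=T c=T d=T
That's 6 in total.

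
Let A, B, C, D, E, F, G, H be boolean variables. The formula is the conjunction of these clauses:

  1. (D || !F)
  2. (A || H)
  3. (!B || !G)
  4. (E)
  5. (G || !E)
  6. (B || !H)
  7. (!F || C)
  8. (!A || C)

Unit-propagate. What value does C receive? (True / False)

Unit clause (E) sets E = True.
(!E || G) with E = True leaves only G, so G = True.
(!G || !B): since G = True, the clause reduces to (!B). B = False.
From (!H || B) and B = False: H = False.
From (A || H) and H = False: A = True.
(!A || C): since A = True, the clause reduces to (C). C = True.

True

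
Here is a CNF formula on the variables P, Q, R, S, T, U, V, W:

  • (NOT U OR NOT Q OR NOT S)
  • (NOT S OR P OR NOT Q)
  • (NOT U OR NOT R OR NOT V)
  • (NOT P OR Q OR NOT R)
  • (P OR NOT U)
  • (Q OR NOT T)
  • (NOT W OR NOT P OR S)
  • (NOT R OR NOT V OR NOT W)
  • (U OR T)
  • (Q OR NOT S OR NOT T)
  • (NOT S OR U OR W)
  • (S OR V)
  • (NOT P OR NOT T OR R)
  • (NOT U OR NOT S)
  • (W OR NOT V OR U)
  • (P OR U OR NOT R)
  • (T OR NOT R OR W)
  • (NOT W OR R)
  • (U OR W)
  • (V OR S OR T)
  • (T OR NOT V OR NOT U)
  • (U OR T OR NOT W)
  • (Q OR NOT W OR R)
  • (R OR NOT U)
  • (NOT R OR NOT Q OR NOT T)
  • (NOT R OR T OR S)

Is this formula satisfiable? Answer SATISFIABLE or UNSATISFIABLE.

U = True:
  propagation gives P=True, S=False, W=False, V=True; an empty clause results — contradiction.
U = False:
  propagation gives T=True, Q=True, W=True, R=True; an empty clause results — contradiction.
Every branch closes, so no satisfying assignment exists.

UNSATISFIABLE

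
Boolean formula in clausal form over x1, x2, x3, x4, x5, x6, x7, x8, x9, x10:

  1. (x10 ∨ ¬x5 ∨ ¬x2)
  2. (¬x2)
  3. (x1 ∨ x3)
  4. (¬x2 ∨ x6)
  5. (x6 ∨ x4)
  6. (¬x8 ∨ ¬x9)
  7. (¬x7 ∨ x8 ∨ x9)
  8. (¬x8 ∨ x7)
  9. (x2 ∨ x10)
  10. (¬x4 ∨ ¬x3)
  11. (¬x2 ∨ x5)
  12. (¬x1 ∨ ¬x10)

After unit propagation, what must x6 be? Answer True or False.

True

(¬x2) stands alone — x2 = False.
(x2 ∨ x10): since x2 = False, the clause reduces to (x10). x10 = True.
From (¬x10 ∨ ¬x1) and x10 = True: x1 = False.
(x3 ∨ x1): since x1 = False, the clause reduces to (x3). x3 = True.
From (¬x4 ∨ ¬x3) and x3 = True: x4 = False.
(x4 ∨ x6): since x4 = False, the clause reduces to (x6). x6 = True.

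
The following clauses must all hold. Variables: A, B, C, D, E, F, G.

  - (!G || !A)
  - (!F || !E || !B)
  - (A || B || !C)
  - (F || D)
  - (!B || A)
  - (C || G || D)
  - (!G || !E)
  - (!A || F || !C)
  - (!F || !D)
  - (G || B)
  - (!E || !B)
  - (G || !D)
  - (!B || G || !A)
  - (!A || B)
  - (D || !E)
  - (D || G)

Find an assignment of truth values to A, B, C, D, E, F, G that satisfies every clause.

A=False, B=False, C=False, D=True, E=False, F=False, G=True

E occurs only negated in the remaining clauses — set E = False.
Try A = False.
  then B is forced to False.
  then C is forced to False.
  then G is forced to True.
The remaining clauses are satisfied by D = True, F = False.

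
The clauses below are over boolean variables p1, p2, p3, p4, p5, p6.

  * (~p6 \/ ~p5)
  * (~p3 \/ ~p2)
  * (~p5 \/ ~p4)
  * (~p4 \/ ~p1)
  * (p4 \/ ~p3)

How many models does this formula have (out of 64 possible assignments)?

18

Split on p4, then p3.
  p4=1, p3=1: remaining (p1,p2,p5,p6) ∈ {(0,0,0,0); (0,0,0,1)} — 2.
  p4=1, p3=0: remaining (p1,p2,p5,p6) ∈ {(0,0,0,0); (0,0,0,1); (0,1,0,0); (0,1,0,1)} — 4.
  p4=0, p3=1: a clause becomes empty — 0.
  p4=0, p3=0: p1, p2 free; 3 ways for (p5,p6) × 2^2 = 12.
Total: 2 + 4 + 0 + 12 = 18.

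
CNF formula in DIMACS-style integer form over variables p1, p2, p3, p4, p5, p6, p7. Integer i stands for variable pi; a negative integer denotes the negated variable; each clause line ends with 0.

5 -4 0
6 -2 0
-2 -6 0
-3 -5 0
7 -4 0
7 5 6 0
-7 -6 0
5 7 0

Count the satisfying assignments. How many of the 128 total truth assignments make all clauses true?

12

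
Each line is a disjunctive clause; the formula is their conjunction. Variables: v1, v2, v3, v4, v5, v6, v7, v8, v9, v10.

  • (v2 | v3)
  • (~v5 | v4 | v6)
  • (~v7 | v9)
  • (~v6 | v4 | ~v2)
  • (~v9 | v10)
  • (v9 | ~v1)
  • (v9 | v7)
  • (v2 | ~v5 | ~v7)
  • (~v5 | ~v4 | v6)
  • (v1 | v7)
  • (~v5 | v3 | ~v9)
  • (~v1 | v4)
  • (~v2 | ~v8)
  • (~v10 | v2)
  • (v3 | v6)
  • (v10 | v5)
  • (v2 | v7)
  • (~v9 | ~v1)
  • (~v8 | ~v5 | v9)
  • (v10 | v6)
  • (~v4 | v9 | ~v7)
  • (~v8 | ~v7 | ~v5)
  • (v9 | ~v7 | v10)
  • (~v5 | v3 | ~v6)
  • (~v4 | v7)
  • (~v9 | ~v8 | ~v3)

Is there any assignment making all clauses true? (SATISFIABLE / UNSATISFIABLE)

SATISFIABLE

Pure literal: v8 appears only negated; assign v8 = False.
Set v1 = False and propagate.
  then v7 is forced to True.
  then v9 is forced to True.
  then v10 is forced to True.
  then v2 is forced to True.
Branch on v3: take v3 = True.
The remaining clauses are satisfied by v4 = True, v5 = True, v6 = True.
Every clause has at least one true literal under this assignment.
So v1=F, v2=T, v3=T, v4=T, v5=T, v6=T, v7=T, v8=F, v9=T, v10=T is a satisfying assignment.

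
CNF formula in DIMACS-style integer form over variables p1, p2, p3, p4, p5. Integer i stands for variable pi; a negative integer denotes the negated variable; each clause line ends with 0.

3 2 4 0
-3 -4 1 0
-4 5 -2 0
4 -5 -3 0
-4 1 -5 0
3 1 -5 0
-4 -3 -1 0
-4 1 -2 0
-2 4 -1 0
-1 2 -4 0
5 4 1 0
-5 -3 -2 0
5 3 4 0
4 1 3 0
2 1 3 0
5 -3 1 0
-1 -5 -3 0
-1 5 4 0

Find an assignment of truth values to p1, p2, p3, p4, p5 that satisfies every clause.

p1 = T, p2 = T, p3 = F, p4 = T, p5 = T

Set p1 = True and propagate.
Try p2 = True.
  then p4 is forced to True.
  then p5 is forced to True.
  then p3 is forced to False.
Check each clause:
  1. (p3 \/ p2 \/ p4) — p2 is true.
  2. (~p4 \/ p1 \/ ~p3) — p1 is true.
  3. (~p2 \/ ~p4 \/ p5) — p5 is true.
  4. (~p3 \/ p4 \/ ~p5) — p4 is true.
  5. (~p5 \/ ~p4 \/ p1) — p1 is true.
  6. (~p5 \/ p1 \/ p3) — p1 is true.
  7. (~p4 \/ ~p3 \/ ~p1) — ~p3 is true.
  8. (~p2 \/ ~p4 \/ p1) — p1 is true.
  9. (~p2 \/ p4 \/ ~p1) — p4 is true.
  10. (~p1 \/ ~p4 \/ p2) — p2 is true.
  11. (p5 \/ p1 \/ p4) — p1 is true.
  12. (~p5 \/ ~p2 \/ ~p3) — ~p3 is true.
  13. (p3 \/ p4 \/ p5) — p4 is true.
  14. (p3 \/ p1 \/ p4) — p1 is true.
  15. (p3 \/ p2 \/ p1) — p1 is true.
  16. (p5 \/ ~p3 \/ p1) — p1 is true.
  17. (~p5 \/ ~p1 \/ ~p3) — ~p3 is true.
  18. (~p1 \/ p4 \/ p5) — p4 is true.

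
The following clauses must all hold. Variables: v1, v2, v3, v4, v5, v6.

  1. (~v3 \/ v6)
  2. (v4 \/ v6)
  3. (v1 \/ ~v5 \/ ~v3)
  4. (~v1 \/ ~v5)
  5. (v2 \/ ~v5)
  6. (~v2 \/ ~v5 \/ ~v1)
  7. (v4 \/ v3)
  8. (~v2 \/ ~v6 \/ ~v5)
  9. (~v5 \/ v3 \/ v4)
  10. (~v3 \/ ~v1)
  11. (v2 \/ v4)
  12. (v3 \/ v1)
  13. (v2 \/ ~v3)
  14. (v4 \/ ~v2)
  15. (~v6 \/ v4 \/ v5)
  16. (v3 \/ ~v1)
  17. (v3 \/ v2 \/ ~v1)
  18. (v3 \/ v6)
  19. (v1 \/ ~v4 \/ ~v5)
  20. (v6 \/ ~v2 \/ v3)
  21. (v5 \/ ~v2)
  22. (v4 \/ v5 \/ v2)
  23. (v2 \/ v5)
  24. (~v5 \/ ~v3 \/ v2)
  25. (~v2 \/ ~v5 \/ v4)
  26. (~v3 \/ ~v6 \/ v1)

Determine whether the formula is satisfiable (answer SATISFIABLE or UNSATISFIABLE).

UNSATISFIABLE

v2 = True:
  propagation gives v4=True, v5=True, v1=False; an empty clause results — contradiction.
v2 = False:
  propagation gives v5=False; an empty clause results — contradiction.
Every branch closes, so no satisfying assignment exists.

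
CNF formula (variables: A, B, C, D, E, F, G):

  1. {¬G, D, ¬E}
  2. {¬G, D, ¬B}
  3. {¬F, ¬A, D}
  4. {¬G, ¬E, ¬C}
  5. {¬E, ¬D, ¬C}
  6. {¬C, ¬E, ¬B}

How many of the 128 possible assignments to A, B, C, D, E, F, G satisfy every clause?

75

Split on D, then E.
  D=T, E=T: forces C=F; A, B, F, G free → 2^4 = 16.
  D=T, E=F: A, B, C, F, G free → 2^5 = 32.
  D=F, E=T: 9 of the 32 assignments to (A,B,C,F,G) work.
  D=F, E=F: C free; 9 ways for (A,B,F,G) × 2^1 = 18.
Total: 16 + 32 + 9 + 18 = 75.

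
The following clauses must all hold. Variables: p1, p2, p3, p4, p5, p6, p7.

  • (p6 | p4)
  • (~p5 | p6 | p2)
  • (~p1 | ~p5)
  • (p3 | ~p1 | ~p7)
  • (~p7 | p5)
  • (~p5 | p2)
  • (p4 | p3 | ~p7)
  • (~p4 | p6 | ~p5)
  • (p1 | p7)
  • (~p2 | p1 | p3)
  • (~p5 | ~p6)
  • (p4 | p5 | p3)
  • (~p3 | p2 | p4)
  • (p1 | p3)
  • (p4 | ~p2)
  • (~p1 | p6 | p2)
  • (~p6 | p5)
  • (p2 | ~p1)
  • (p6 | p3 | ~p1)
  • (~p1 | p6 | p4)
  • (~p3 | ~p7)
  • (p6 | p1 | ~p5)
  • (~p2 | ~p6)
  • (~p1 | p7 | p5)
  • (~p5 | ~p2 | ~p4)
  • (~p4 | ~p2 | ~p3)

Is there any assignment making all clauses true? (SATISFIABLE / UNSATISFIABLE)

UNSATISFIABLE

p1 = True:
  propagation gives p5=False, p7=False; an empty clause results — contradiction.
p1 = False:
  propagation gives p7=True, p5=True, p2=True, p3=True; an empty clause results — contradiction.
Every branch closes, so no satisfying assignment exists.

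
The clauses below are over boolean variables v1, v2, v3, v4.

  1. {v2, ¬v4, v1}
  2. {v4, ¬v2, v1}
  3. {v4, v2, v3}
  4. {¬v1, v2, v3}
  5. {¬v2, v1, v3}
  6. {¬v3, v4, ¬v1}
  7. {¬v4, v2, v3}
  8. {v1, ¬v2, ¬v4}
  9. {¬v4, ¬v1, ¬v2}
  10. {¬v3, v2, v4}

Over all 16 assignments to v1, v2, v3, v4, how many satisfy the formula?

2

The models are:
  v1=1 v2=0 v3=1 v4=1
  v1=1 v2=1 v3=0 v4=0
That's 2 in total.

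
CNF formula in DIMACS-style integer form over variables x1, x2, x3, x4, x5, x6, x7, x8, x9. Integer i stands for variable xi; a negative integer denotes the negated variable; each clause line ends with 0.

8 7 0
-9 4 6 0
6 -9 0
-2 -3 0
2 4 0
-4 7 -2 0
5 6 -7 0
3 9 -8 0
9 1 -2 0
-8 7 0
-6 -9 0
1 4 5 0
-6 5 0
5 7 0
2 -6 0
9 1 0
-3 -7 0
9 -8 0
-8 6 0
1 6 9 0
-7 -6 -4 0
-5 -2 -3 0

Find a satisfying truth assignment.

x1 = T  x2 = T  x3 = F  x4 = T  x5 = T  x6 = F  x7 = T  x8 = F  x9 = F

x1 occurs only positively in the remaining clauses — set x1 = True.
Set x2 = True and propagate.
  then x3 is forced to False.
The remaining clauses are satisfied by x4 = True, x5 = True, x6 = False, x7 = True, x8 = False, x9 = False.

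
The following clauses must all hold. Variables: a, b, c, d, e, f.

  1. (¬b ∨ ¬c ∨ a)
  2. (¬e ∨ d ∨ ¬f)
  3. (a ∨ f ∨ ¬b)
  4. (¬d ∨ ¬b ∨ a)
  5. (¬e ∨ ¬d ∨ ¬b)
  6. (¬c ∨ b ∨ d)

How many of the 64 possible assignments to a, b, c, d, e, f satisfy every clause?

33

Case analysis on b and d:
  b=T, d=T: remaining (a,c,e,f) ∈ {(T,F,F,F); (T,F,F,T); (T,T,F,F); (T,T,F,T)} — 4.
  b=T, d=F: 7 of the 16 assignments to (a,c,e,f) work.
  b=F, d=T: a, c, e, f free → 2^4 = 16.
  b=F, d=F: a free; 3 ways for (c,e,f) × 2^1 = 6.
Total: 4 + 7 + 16 + 6 = 33.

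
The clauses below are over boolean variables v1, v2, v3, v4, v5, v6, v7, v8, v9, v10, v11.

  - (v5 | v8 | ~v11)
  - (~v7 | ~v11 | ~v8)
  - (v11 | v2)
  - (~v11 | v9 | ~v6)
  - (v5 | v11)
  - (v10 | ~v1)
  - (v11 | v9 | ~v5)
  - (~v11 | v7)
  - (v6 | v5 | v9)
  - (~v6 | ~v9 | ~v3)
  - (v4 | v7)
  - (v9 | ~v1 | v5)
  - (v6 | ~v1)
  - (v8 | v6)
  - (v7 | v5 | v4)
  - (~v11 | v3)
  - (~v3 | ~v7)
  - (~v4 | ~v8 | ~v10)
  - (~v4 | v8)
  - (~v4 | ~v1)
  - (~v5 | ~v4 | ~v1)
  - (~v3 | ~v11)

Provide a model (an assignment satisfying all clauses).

Pure literal: v1 appears only negated; assign v1 = False.
v2 occurs only positively in the remaining clauses — set v2 = True.
Branch on v3: take v3 = False.
  then v11 is forced to False.
  then v5 is forced to True.
  then v9 is forced to True.
For the remaining variables, v4 = True, v6 = False, v7 = False, v8 = True, v10 = False works.
Every clause has at least one true literal under this assignment.

v1=F, v2=T, v3=F, v4=T, v5=T, v6=F, v7=F, v8=T, v9=T, v10=F, v11=F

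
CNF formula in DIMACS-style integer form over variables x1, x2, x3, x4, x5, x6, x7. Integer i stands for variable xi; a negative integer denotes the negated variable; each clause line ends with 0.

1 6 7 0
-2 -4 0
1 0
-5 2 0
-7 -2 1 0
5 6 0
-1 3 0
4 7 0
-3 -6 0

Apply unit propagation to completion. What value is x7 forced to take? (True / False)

(x1) stands alone — x1 = True.
(~x1 \/ x3) with x1 = True leaves only x3, so x3 = True.
In (~x6 \/ ~x3), ~x3 is now false; ~x6 must hold, so x6 = False.
(x5 \/ x6) with x6 = False leaves only x5, so x5 = True.
(~x5 \/ x2): since x5 = True, the clause reduces to (x2). x2 = True.
From (~x4 \/ ~x2) and x2 = True: x4 = False.
(x7 \/ x4): since x4 = False, the clause reduces to (x7). x7 = True.

True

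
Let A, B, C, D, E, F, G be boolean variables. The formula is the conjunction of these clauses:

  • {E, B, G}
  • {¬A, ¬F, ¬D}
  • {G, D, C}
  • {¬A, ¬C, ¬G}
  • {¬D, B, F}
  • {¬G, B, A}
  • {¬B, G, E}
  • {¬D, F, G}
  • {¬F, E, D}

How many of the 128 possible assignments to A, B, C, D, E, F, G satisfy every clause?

Case analysis on G and D:
  G=1, D=1: E free; 5 ways for (A,B,C,F) × 2^1 = 10.
  G=1, D=0: 12 of the 32 assignments to (A,B,C,E,F) work.
  G=0, D=1: remaining (A,B,C,E,F) ∈ {(0,0,0,1,1); (0,0,1,1,1); (0,1,0,1,1); (0,1,1,1,1)} — 4.
  G=0, D=0: forces C=1; E=1; A, B, F free → 2^3 = 8.
Total: 10 + 12 + 4 + 8 = 34.

34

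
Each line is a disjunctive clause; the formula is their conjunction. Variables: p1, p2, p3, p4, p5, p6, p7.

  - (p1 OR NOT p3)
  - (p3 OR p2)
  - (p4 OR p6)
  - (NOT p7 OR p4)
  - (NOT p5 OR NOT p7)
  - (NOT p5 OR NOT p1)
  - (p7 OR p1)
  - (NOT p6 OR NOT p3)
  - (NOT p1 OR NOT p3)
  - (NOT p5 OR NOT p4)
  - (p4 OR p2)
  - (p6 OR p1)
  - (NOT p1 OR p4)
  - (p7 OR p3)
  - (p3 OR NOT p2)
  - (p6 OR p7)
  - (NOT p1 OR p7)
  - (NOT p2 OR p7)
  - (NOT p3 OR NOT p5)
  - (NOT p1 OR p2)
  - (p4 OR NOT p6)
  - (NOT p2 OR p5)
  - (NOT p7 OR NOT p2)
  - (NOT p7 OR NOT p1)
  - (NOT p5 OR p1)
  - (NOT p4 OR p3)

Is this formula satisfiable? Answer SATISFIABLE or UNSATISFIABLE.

p1 = True:
  propagation gives p5=False, p3=False, p2=True; an empty clause results — contradiction.
p1 = False:
  propagation gives p3=False, p2=True; an empty clause results — contradiction.
Every branch closes, so no satisfying assignment exists.

UNSATISFIABLE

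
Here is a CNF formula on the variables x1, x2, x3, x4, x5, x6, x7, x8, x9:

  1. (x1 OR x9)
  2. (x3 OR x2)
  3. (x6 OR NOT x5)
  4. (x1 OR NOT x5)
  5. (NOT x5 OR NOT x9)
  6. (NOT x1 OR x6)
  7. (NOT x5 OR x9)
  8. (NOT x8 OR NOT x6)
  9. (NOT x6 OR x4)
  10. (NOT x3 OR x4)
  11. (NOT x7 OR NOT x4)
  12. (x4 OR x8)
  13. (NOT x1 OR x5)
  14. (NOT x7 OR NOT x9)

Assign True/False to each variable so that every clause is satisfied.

x1=False, x2=True, x3=False, x4=True, x5=False, x6=False, x7=False, x8=False, x9=True

Check each clause:
  1. (x1 OR x9) — x9 is true.
  2. (x2 OR x3) — x2 is true.
  3. (NOT x5 OR x6) — NOT x5 is true.
  4. (NOT x5 OR x1) — NOT x5 is true.
  5. (NOT x9 OR NOT x5) — NOT x5 is true.
  6. (x6 OR NOT x1) — NOT x1 is true.
  7. (NOT x5 OR x9) — x9 is true.
  8. (NOT x6 OR NOT x8) — NOT x8 is true.
  9. (x4 OR NOT x6) — NOT x6 is true.
  10. (x4 OR NOT x3) — x4 is true.
  11. (NOT x4 OR NOT x7) — NOT x7 is true.
  12. (x4 OR x8) — x4 is true.
  13. (NOT x1 OR x5) — NOT x1 is true.
  14. (NOT x9 OR NOT x7) — NOT x7 is true.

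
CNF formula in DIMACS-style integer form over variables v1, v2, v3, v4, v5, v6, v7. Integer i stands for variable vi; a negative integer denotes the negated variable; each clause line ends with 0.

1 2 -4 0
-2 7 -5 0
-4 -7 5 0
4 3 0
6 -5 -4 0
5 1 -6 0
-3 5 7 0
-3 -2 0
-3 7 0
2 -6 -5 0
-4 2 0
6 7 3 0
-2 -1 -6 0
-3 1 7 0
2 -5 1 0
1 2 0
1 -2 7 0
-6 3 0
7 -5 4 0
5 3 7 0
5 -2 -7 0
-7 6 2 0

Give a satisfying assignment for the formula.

v1=True, v2=False, v3=True, v4=False, v5=False, v6=True, v7=True

Check each clause:
  1. (v1 || v2 || !v4) — v1 is true.
  2. (!v2 || !v5 || v7) — !v5 is true.
  3. (v5 || !v4 || !v7) — !v4 is true.
  4. (v4 || v3) — v3 is true.
  5. (v6 || !v5 || !v4) — !v5 is true.
  6. (!v6 || v1 || v5) — v1 is true.
  7. (v7 || v5 || !v3) — v7 is true.
  8. (!v3 || !v2) — !v2 is true.
  9. (!v3 || v7) — v7 is true.
  10. (!v6 || !v5 || v2) — !v5 is true.
  11. (v2 || !v4) — !v4 is true.
  12. (v7 || v3 || v6) — v3 is true.
  13. (!v6 || !v2 || !v1) — !v2 is true.
  14. (!v3 || v1 || v7) — v1 is true.
  15. (v2 || !v5 || v1) — v1 is true.
  16. (v1 || v2) — v1 is true.
  17. (v7 || !v2 || v1) — v1 is true.
  18. (!v6 || v3) — v3 is true.
  19. (v7 || !v5 || v4) — !v5 is true.
  20. (v5 || v7 || v3) — v3 is true.
  21. (v5 || !v7 || !v2) — !v2 is true.
  22. (v2 || v6 || !v7) — v6 is true.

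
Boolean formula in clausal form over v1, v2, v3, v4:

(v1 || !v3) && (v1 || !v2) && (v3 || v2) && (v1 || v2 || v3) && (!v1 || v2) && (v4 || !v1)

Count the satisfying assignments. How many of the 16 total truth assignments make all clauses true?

Satisfying assignments:
  v1=1 v2=1 v3=0 v4=1
  v1=1 v2=1 v3=1 v4=1
That's 2 in total.

2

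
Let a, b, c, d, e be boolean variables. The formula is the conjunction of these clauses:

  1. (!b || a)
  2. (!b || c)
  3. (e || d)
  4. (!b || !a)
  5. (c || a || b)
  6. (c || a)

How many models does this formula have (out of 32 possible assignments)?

9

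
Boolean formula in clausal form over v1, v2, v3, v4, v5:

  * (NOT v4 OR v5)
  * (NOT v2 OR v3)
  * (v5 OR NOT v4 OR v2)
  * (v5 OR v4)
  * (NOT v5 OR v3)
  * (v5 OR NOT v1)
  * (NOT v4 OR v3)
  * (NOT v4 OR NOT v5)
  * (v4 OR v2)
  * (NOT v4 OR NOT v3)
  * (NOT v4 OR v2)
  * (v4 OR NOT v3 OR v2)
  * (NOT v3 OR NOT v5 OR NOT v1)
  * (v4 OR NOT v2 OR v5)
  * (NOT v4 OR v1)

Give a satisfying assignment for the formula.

v1 = 0, v2 = 1, v3 = 1, v4 = 0, v5 = 1

Set v1 = False and propagate.
  then v4 is forced to False.
  then v5 is forced to True.
  then v3 is forced to True.
  then v2 is forced to True.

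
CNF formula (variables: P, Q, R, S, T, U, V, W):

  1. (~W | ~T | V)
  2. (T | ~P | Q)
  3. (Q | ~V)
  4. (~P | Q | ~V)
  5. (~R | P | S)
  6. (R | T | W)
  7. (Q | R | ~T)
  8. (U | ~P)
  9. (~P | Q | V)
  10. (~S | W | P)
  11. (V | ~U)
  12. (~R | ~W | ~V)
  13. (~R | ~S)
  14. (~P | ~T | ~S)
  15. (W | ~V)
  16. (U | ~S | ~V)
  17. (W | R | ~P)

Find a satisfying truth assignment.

P=False, Q=False, R=False, S=False, T=False, U=False, V=False, W=True

Try P = False.
For the remaining variables, Q = False, R = False, S = False, T = False, U = False, V = False, W = True works.
Check each clause:
  1. (~T | V | ~W) — ~T is true.
  2. (T | ~P | Q) — ~P is true.
  3. (Q | ~V) — ~V is true.
  4. (~V | Q | ~P) — ~V is true.
  5. (S | ~R | P) — ~R is true.
  6. (R | W | T) — W is true.
  7. (Q | R | ~T) — ~T is true.
  8. (~P | U) — ~P is true.
  9. (Q | V | ~P) — ~P is true.
  10. (W | P | ~S) — W is true.
  11. (V | ~U) — ~U is true.
  12. (~V | ~R | ~W) — ~V is true.
  13. (~R | ~S) — ~S is true.
  14. (~P | ~T | ~S) — ~T is true.
  15. (W | ~V) — W is true.
  16. (~V | ~S | U) — ~V is true.
  17. (~P | R | W) — W is true.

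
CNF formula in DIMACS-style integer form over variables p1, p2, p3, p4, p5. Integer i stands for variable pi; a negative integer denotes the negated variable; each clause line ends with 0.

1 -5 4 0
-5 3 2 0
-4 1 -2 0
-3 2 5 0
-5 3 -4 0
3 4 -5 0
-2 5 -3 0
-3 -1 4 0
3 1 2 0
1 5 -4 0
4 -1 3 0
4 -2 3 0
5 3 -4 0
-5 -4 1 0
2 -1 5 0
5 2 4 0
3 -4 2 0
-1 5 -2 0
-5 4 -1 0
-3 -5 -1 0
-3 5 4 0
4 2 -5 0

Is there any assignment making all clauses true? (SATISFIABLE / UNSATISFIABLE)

UNSATISFIABLE

p5 = True:
  p4 = True:
    propagation gives p3=True, p1=True; an empty clause results — contradiction.
  p4 = False:
    propagation gives p1=True; an empty clause results — contradiction.
p5 = False:
  p2 = True:
    propagation gives p3=False, p4=True; an empty clause results — contradiction.
  p2 = False:
    propagation gives p3=False, p1=True; an empty clause results — contradiction.
Every branch closes, so no satisfying assignment exists.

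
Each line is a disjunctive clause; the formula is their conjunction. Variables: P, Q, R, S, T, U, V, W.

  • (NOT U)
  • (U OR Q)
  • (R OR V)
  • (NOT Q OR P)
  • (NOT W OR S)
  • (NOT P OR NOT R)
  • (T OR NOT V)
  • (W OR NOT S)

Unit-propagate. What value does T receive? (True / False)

(NOT U) is a unit clause: U = False.
(U OR Q): since U = False, the clause reduces to (Q). Q = True.
(NOT Q OR P) with Q = True leaves only P, so P = True.
From (NOT R OR NOT P) and P = True: R = False.
In (R OR V), R is now false; V must hold, so V = True.
From (T OR NOT V) and V = True: T = True.

True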